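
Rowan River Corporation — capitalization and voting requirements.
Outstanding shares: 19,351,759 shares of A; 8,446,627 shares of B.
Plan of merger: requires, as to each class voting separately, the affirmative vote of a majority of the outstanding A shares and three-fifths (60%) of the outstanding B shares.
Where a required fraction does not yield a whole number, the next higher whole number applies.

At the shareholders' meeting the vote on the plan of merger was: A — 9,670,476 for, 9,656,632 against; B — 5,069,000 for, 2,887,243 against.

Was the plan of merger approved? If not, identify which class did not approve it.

A: a majority of 19351759 is 9675880; 9,675,880 required, 9,670,476 in favor — not approved.
B: 3/5 of 8446627 = 5067976.20, rounded up to 5067977; 5,067,977 required, 5,069,000 in favor — approved.

Not approved — the A shares did not give the required vote.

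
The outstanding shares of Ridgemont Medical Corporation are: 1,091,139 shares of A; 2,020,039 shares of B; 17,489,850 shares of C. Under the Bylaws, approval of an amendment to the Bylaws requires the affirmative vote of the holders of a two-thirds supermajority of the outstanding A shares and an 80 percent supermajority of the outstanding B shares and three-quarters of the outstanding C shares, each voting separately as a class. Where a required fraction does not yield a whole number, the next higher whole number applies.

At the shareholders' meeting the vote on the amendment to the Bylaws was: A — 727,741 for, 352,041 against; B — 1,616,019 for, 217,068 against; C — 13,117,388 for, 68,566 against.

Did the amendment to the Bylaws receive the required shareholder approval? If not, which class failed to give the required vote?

A: 2/3 of 1091139 = 727426; 727,426 required, 727,741 in favor — approved.
B: 4/5 of 2020039 = 1616031.20, rounded up to 1616032; 1,616,032 required, 1,616,019 in favor — not approved.
C: 3/4 of 17489850 = 13117387.50, rounded up to 13117388; 13,117,388 required, 13,117,388 in favor — approved.

Not approved — the B shares did not give the required vote.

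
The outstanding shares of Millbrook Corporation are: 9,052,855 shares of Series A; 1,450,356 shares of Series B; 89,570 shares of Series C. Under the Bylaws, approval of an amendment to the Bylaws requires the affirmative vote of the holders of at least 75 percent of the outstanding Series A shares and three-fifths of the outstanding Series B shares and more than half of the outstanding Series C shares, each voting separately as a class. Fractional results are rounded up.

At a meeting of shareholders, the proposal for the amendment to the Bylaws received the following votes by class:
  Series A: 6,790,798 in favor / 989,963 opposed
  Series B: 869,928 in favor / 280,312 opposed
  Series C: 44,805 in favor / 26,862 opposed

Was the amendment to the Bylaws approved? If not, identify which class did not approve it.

Series A: 3/4 of 9052855 = 6789641.25, rounded up to 6789642; 6,789,642 required, 6,790,798 in favor — approved.
Series B: 3/5 of 1450356 = 870213.60, rounded up to 870214; 870,214 required, 869,928 in favor — not approved.
Series C: a majority of 89570 is 44786; 44,786 required, 44,805 in favor — approved.

Not approved — the Series B shares did not give the required vote.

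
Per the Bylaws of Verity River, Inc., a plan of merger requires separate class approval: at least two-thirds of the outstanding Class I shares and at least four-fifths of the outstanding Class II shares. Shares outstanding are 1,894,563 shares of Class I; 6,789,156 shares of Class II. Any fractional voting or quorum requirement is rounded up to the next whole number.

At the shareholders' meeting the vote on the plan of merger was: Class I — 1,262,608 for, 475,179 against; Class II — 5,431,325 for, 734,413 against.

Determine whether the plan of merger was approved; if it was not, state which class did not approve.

Class I: 2/3 of 1894563 = 1263042; 1,263,042 required, 1,262,608 in favor — not approved.
Class II: 4/5 of 6789156 = 5431324.80, rounded up to 5431325; 5,431,325 required, 5,431,325 in favor — approved.

Not approved — the Class I shares did not give the required vote.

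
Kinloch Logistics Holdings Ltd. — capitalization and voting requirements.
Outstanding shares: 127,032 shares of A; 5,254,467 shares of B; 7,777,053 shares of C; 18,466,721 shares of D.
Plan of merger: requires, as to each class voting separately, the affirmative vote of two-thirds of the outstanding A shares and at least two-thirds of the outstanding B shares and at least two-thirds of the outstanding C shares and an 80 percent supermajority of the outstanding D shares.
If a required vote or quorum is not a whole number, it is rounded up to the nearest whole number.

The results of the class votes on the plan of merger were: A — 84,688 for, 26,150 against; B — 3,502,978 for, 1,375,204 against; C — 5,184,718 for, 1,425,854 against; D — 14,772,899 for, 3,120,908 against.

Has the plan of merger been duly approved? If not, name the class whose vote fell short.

A: 2/3 of 127032 = 84688; 84,688 required, 84,688 in favor — approved.
B: 2/3 of 5254467 = 3502978; 3,502,978 required, 3,502,978 in favor — approved.
C: 2/3 of 7777053 = 5184702; 5,184,702 required, 5,184,718 in favor — approved.
D: 4/5 of 18466721 = 14773376.80, rounded up to 14773377; 14,773,377 required, 14,772,899 in favor — not approved.

Not approved — the D shares did not give the required vote.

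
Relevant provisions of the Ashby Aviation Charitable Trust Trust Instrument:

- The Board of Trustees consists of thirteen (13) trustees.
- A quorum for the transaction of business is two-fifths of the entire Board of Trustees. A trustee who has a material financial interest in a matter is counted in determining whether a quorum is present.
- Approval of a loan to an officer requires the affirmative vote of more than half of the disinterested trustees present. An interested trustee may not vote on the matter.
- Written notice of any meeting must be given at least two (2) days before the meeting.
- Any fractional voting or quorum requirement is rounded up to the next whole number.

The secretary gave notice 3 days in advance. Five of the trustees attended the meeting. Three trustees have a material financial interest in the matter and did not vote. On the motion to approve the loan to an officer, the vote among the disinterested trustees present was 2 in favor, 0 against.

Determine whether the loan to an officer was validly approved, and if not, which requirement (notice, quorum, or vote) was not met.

Notice: 3 days given; 2 required (3 ≥ 2). Satisfied.
Quorum: 5 present (interested trustees count toward quorum); quorum is 6. Not satisfied.
Vote: the loan to an officer requires a majority of the disinterested trustees present (5 − 3 = 2). A majority of 2 is 2, so 2 affirmative votes are needed; 2 voted in favor. Satisfied. (Moot — without a quorum no business can be validly transacted.)

Invalid — quorum requirement not satisfied.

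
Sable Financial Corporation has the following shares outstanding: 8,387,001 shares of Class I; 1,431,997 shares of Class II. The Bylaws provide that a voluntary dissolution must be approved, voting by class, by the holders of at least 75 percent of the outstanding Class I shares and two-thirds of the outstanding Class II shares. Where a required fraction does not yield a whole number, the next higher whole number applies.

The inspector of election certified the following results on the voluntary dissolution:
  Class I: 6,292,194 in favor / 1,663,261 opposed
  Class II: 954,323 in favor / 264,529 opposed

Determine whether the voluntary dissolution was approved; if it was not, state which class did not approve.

Not approved — the Class II shares did not give the required vote.

Class I: 3/4 of 8387001 = 6290250.75, rounded up to 6290251; 6,290,251 required, 6,292,194 in favor — approved.
Class II: 2/3 of 1431997 = 954664.67, rounded up to 954665; 954,665 required, 954,323 in favor — not approved.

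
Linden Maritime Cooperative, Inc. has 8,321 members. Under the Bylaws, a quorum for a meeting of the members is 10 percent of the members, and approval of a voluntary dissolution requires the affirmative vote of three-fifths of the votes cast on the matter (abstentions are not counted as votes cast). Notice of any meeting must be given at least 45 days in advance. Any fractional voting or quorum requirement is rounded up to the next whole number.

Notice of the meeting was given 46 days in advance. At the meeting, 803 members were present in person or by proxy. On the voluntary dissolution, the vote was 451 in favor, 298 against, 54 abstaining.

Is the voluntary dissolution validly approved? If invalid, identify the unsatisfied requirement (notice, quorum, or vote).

Invalid — quorum requirement not satisfied.

Notice: 46 days given; 45 required. Satisfied.
Quorum: 10% of 8,321 = 832.10, rounded up to 833; 803 present. Not satisfied.
Vote: requires three-fifths of the votes cast (803 − 54 abstaining = 749); 3/5 of 749 = 449.40, rounded up to 450, so 450 needed; 451 in favor. Satisfied.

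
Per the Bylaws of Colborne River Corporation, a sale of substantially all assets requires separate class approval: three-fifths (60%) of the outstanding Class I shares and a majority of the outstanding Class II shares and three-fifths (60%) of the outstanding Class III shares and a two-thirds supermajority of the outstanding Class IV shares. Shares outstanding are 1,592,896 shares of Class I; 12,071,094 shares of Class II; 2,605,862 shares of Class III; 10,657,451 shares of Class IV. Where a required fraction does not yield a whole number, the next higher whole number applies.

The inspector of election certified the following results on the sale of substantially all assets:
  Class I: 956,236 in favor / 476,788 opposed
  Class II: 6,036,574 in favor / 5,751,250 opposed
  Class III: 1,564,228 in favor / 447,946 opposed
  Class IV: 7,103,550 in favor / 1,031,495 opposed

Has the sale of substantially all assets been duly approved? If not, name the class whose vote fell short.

Not approved — the Class IV shares did not give the required vote.

Class I: 3/5 of 1592896 = 955737.60, rounded up to 955738; 955,738 required, 956,236 in favor — approved.
Class II: a majority of 12071094 is 6035548; 6,035,548 required, 6,036,574 in favor — approved.
Class III: 3/5 of 2605862 = 1563517.20, rounded up to 1563518; 1,563,518 required, 1,564,228 in favor — approved.
Class IV: 2/3 of 10657451 = 7104967.33, rounded up to 7104968; 7,104,968 required, 7,103,550 in favor — not approved.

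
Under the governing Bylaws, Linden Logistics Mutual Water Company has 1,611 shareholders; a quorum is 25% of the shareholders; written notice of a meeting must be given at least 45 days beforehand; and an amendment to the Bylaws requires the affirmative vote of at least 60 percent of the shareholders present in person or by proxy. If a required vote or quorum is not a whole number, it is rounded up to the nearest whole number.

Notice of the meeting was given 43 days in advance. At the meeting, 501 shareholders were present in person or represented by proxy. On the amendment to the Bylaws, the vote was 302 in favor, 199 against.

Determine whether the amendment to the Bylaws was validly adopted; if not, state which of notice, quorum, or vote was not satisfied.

Invalid — notice requirement not satisfied.

Notice: 43 days given; 45 required. Not satisfied.
Quorum: 25% of 1,611 = 402.75, rounded up to 403; 501 present. Satisfied.
Vote: requires three-fifths of those present (501); 3/5 of 501 = 300.60, rounded up to 301, so 301 needed; 302 in favor. Satisfied.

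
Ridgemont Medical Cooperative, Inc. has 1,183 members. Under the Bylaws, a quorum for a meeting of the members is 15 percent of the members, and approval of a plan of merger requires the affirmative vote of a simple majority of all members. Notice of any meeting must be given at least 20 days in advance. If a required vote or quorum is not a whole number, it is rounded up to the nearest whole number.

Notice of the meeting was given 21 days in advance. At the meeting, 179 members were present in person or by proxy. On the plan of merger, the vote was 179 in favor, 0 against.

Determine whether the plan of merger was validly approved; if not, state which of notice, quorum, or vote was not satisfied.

Invalid — vote requirement not satisfied.

Notice: 21 days given; 20 required. Satisfied.
Quorum: 15% of 1,183 = 177.45, rounded up to 178; 179 present. Satisfied.
Vote: requires a majority of all members (1,183); a majority of 1183 is 592, so 592 needed; 179 in favor. Not satisfied.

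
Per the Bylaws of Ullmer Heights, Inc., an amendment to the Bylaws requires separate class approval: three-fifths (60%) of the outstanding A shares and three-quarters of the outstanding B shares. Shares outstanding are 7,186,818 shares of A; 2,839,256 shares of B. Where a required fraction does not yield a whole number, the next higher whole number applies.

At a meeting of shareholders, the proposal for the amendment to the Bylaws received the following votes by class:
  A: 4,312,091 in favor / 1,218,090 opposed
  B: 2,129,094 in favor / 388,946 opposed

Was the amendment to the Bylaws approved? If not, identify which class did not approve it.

A: 3/5 of 7186818 = 4312090.80, rounded up to 4312091; 4,312,091 required, 4,312,091 in favor — approved.
B: 3/4 of 2839256 = 2129442; 2,129,442 required, 2,129,094 in favor — not approved.

Not approved — the B shares did not give the required vote.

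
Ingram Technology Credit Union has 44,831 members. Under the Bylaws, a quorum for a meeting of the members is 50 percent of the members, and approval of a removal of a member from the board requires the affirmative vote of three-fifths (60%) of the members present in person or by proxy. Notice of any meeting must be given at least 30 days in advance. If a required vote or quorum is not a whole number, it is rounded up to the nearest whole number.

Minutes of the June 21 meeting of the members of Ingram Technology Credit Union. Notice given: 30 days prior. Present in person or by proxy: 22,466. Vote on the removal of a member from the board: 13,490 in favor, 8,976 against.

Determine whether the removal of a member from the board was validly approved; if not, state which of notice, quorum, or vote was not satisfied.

Valid — all requirements satisfied.

Notice: 30 days given; 30 required. Satisfied.
Quorum: 50% of 44,831 = 22,415.50, rounded up to 22,416; 22,466 present. Satisfied.
Vote: requires three-fifths of those present (22,466); 3/5 of 22466 = 13479.60, rounded up to 13480, so 13,480 needed; 13,490 in favor. Satisfied.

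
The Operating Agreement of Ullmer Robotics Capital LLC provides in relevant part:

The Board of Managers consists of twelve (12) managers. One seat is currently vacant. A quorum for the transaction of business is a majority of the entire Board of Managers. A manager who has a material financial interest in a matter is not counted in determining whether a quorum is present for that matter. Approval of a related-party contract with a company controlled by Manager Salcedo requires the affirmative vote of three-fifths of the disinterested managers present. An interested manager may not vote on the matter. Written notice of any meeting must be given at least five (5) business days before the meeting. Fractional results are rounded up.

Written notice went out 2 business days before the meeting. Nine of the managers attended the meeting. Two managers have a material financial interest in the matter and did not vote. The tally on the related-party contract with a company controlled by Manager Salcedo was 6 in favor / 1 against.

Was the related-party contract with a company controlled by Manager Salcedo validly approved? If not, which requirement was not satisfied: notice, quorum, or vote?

Notice: 2 business days given; 5 required (2 < 5). Not satisfied.
Quorum: 9 present, but the 2 interested managers do not count, leaving 7. Quorum is 7. Satisfied.
Vote: the related-party contract with a company controlled by Manager Salcedo requires three-fifths of the disinterested managers present (9 − 2 = 7). 3/5 of 7 = 4.20, rounded up to 5, so 5 affirmative votes are needed; 6 voted in favor. Satisfied.

Invalid — notice requirement not satisfied.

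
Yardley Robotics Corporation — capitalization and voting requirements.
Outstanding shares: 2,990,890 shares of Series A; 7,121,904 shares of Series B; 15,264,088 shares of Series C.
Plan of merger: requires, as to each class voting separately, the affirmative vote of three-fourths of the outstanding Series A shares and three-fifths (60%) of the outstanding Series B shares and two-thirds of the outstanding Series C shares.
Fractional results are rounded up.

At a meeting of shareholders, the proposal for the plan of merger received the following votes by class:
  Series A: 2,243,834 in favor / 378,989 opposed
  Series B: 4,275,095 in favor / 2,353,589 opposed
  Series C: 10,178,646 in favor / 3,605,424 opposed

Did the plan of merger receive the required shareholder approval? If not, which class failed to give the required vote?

Series A: 3/4 of 2990890 = 2243167.50, rounded up to 2243168; 2,243,168 required, 2,243,834 in favor — approved.
Series B: 3/5 of 7121904 = 4273142.40, rounded up to 4273143; 4,273,143 required, 4,275,095 in favor — approved.
Series C: 2/3 of 15264088 = 10176058.67, rounded up to 10176059; 10,176,059 required, 10,178,646 in favor — approved.

Approved — every class gave the required vote.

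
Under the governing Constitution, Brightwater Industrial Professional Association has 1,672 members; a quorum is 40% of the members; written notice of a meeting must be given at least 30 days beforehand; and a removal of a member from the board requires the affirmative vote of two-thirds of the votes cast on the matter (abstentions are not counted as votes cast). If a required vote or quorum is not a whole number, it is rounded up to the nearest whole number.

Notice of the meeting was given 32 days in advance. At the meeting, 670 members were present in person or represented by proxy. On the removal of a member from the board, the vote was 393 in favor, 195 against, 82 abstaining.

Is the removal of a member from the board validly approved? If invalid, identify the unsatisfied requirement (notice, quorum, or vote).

Notice: 32 days given; 30 required. Satisfied.
Quorum: 40% of 1,672 = 668.80, rounded up to 669; 670 present. Satisfied.
Vote: requires two-thirds of the votes cast (670 − 82 abstaining = 588); 2/3 of 588 = 392, so 392 needed; 393 in favor. Satisfied.

Valid — all requirements satisfied.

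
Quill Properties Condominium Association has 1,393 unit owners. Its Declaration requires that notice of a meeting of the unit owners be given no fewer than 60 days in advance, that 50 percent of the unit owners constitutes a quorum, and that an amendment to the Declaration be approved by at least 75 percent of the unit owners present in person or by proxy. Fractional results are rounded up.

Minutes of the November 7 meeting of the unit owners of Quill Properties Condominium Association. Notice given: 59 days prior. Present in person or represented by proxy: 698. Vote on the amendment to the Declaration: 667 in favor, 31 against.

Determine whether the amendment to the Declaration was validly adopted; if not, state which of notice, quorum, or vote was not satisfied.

Invalid — notice requirement not satisfied.

Notice: 59 days given; 60 required. Not satisfied.
Quorum: 50% of 1,393 = 696.50, rounded up to 697; 698 present. Satisfied.
Vote: requires three-fourths of those present (698); 3/4 of 698 = 523.50, rounded up to 524, so 524 needed; 667 in favor. Satisfied.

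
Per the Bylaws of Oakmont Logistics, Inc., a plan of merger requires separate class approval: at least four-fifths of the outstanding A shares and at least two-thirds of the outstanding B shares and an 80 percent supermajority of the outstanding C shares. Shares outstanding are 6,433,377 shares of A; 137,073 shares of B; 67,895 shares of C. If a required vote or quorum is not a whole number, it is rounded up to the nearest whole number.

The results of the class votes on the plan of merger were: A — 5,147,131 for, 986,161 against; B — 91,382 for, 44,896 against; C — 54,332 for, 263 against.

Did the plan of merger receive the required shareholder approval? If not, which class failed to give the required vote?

Approved — every class gave the required vote.

A: 4/5 of 6433377 = 5146701.60, rounded up to 5146702; 5,146,702 required, 5,147,131 in favor — approved.
B: 2/3 of 137073 = 91382; 91,382 required, 91,382 in favor — approved.
C: 4/5 of 67895 = 54316; 54,316 required, 54,332 in favor — approved.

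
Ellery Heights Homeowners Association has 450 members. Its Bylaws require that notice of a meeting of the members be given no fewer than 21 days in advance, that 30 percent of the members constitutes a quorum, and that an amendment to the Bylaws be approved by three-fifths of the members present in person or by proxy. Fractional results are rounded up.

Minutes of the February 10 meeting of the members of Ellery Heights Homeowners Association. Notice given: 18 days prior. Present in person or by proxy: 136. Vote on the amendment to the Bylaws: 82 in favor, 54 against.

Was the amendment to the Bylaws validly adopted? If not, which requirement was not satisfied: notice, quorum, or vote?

Notice: 18 days given; 21 required. Not satisfied.
Quorum: 30% of 450 = 135; 136 present. Satisfied.
Vote: requires three-fifths of those present (136); 3/5 of 136 = 81.60, rounded up to 82, so 82 needed; 82 in favor. Satisfied.

Invalid — notice requirement not satisfied.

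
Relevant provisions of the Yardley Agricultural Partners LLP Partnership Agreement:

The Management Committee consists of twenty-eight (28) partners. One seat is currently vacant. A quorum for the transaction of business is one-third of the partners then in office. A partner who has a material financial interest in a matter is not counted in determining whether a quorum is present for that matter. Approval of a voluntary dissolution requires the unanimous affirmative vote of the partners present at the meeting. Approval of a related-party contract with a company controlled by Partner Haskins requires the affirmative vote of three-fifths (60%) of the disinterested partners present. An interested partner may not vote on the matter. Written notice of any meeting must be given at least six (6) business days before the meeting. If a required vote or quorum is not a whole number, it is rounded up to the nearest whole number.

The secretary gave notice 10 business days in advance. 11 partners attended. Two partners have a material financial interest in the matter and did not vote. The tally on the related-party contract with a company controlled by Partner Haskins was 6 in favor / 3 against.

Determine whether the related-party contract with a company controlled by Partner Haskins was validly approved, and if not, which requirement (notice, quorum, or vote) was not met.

Notice: 10 business days given; 6 required (10 ≥ 6). Satisfied.
Quorum: 11 present, but the 2 interested partners do not count, leaving 9. Quorum is 9. Satisfied.
Vote: the related-party contract with a company controlled by Partner Haskins requires three-fifths of the disinterested partners present (11 − 2 = 9). 3/5 of 9 = 5.40, rounded up to 6, so 6 affirmative votes are needed; 6 voted in favor. Satisfied.

Valid — all requirements satisfied.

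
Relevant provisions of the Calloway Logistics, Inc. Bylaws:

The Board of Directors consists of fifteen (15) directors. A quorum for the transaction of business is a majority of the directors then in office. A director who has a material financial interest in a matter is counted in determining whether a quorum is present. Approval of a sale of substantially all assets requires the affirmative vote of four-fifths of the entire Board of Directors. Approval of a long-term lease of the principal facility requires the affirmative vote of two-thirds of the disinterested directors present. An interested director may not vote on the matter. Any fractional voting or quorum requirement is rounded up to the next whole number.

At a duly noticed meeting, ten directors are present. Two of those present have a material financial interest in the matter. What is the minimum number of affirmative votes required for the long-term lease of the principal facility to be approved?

6

The long-term lease of the principal facility requires two-thirds of the disinterested directors present (10 − 2 = 8).
2/3 of 8 = 5.33, rounded up to 6.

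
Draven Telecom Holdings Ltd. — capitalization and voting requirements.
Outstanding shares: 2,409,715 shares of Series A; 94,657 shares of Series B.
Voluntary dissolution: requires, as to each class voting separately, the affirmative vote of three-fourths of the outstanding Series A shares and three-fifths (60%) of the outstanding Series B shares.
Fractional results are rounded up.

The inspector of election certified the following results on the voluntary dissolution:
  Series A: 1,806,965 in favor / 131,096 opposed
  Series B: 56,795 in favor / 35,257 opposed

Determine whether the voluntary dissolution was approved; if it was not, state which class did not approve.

Not approved — the Series A shares did not give the required vote.

Series A: 3/4 of 2409715 = 1807286.25, rounded up to 1807287; 1,807,287 required, 1,806,965 in favor — not approved.
Series B: 3/5 of 94657 = 56794.20, rounded up to 56795; 56,795 required, 56,795 in favor — approved.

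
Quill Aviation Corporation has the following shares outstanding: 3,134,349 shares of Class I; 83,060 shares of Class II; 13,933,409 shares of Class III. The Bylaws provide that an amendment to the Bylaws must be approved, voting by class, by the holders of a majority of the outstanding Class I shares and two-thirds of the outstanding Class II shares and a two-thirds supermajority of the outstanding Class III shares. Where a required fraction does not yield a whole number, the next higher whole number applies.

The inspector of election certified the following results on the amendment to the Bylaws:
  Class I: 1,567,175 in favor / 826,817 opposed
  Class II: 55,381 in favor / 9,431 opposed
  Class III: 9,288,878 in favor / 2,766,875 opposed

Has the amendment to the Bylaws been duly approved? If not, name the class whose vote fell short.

Class I: a majority of 3134349 is 1567175; 1,567,175 required, 1,567,175 in favor — approved.
Class II: 2/3 of 83060 = 55373.33, rounded up to 55374; 55,374 required, 55,381 in favor — approved.
Class III: 2/3 of 13933409 = 9288939.33, rounded up to 9288940; 9,288,940 required, 9,288,878 in favor — not approved.

Not approved — the Class III shares did not give the required vote.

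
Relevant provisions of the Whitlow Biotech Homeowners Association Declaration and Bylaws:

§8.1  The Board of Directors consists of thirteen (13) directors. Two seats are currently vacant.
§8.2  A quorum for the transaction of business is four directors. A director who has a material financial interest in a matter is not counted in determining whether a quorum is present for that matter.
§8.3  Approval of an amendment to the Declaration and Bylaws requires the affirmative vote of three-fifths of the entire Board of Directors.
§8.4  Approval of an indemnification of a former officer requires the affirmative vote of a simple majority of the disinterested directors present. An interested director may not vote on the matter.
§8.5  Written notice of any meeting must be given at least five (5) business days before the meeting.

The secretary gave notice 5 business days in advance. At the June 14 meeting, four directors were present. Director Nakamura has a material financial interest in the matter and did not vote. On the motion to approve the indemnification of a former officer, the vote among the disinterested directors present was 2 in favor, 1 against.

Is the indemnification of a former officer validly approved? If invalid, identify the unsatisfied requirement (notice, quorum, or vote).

Invalid — quorum requirement not satisfied.

Notice: 5 business days given; 5 required (5 ≥ 5). Satisfied.
Quorum: 4 present, but the 1 interested director does not count, leaving 3. Quorum is 4. Not satisfied.
Vote: the indemnification of a former officer requires a majority of the disinterested directors present (4 − 1 = 3). A majority of 3 is 2, so 2 affirmative votes are needed; 2 voted in favor. Satisfied. (Moot — without a quorum no business can be validly transacted.)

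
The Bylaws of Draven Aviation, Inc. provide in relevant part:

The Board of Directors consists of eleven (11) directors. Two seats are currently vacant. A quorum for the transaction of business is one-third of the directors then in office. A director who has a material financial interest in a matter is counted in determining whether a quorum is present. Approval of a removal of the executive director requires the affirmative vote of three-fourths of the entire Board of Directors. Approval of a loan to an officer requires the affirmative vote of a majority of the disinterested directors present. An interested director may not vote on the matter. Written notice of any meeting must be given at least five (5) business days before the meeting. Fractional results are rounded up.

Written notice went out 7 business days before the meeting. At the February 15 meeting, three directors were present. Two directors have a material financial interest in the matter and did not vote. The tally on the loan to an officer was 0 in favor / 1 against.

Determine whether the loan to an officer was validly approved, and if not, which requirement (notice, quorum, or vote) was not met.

Invalid — vote requirement not satisfied.

Notice: 7 business days given; 5 required (7 ≥ 5). Satisfied.
Quorum: 3 present (interested directors count toward quorum); quorum is 3. Satisfied.
Vote: the loan to an officer requires a majority of the disinterested directors present (3 − 2 = 1). A majority of 1 is 1, so 1 affirmative vote is needed; 0 voted in favor. Not satisfied.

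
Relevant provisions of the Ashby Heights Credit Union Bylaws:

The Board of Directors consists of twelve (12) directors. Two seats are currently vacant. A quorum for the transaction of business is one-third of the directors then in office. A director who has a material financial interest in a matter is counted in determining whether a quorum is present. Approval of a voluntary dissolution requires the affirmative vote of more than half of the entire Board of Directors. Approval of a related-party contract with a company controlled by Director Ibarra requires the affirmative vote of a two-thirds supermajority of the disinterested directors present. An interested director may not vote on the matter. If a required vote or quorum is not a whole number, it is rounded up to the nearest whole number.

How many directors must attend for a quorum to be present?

1/3 of 10 = 3.33, rounded up to 4.

4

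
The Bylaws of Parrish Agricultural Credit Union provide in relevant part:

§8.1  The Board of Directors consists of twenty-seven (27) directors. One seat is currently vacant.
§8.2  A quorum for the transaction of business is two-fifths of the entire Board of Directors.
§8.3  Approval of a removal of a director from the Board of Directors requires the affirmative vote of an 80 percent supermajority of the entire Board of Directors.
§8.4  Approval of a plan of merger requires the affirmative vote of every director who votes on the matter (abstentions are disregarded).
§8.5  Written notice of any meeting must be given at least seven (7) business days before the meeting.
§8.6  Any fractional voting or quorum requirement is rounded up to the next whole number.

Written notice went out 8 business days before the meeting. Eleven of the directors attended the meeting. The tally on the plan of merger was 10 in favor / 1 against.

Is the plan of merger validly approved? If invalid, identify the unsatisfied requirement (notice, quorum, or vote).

Notice: 8 business days given; 7 required (8 ≥ 7). Satisfied.
Quorum: 11 present; quorum is 11. Satisfied.
Vote: the plan of merger requires the unanimous vote of the votes cast (11). Unanimous means all 11, so 11 affirmative votes are needed; 10 voted in favor. Not satisfied.

Invalid — vote requirement not satisfied.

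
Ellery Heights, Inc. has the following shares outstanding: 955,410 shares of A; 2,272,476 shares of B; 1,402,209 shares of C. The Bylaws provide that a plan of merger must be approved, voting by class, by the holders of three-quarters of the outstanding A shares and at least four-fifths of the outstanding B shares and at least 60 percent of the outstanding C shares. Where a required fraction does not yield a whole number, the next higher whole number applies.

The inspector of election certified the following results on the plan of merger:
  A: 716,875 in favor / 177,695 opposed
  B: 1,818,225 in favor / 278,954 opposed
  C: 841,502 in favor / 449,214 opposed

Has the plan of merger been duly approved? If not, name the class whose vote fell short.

A: 3/4 of 955410 = 716557.50, rounded up to 716558; 716,558 required, 716,875 in favor — approved.
B: 4/5 of 2272476 = 1817980.80, rounded up to 1817981; 1,817,981 required, 1,818,225 in favor — approved.
C: 3/5 of 1402209 = 841325.40, rounded up to 841326; 841,326 required, 841,502 in favor — approved.

Approved — every class gave the required vote.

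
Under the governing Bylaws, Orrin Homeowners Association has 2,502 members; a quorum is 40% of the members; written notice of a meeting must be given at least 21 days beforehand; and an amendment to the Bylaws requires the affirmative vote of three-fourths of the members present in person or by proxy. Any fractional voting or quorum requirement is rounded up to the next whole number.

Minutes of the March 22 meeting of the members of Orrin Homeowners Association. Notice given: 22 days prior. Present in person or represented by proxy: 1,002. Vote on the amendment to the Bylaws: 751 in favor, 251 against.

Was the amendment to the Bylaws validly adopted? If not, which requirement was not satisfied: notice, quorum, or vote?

Notice: 22 days given; 21 required. Satisfied.
Quorum: 40% of 2,502 = 1,000.80, rounded up to 1,001; 1,002 present. Satisfied.
Vote: requires three-fourths of those present (1,002); 3/4 of 1002 = 751.50, rounded up to 752, so 752 needed; 751 in favor. Not satisfied.

Invalid — vote requirement not satisfied.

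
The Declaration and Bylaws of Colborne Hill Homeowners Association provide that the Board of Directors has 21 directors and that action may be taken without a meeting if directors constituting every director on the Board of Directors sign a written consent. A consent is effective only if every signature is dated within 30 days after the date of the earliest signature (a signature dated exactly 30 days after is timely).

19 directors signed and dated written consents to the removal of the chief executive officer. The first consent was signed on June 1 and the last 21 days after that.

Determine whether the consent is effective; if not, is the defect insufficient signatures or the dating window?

Not effective — insufficient signatures.

Signatures required: every one of 21 — unanimous means all 21, so 21 needed; 19 signed. Insufficient.
Dating window: the latest signature is 21 days after the earliest; the limit is 30 days. Within the window.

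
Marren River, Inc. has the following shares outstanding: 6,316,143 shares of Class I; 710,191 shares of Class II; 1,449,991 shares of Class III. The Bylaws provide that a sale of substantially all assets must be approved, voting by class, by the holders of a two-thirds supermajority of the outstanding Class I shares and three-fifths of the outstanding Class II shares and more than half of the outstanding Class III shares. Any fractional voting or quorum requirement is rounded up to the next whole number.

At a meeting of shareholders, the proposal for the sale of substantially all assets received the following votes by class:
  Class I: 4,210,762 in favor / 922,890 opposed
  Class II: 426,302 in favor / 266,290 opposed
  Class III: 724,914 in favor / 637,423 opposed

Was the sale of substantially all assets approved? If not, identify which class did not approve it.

Class I: 2/3 of 6316143 = 4210762; 4,210,762 required, 4,210,762 in favor — approved.
Class II: 3/5 of 710191 = 426114.60, rounded up to 426115; 426,115 required, 426,302 in favor — approved.
Class III: a majority of 1449991 is 724996; 724,996 required, 724,914 in favor — not approved.

Not approved — the Class III shares did not give the required vote.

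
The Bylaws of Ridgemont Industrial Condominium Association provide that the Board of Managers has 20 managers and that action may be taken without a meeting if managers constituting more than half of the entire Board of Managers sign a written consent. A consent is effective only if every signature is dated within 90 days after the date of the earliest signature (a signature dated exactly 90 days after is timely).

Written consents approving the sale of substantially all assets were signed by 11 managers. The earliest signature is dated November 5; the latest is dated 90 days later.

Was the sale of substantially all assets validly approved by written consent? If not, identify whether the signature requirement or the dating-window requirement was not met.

Effective — both the signature and dating-window requirements are satisfied.

Signatures required: more than half of 20 — a majority of 20 is 11, so 11 needed; 11 signed. Sufficient.
Dating window: the latest signature is 90 days after the earliest; the limit is 90 days. Within the window.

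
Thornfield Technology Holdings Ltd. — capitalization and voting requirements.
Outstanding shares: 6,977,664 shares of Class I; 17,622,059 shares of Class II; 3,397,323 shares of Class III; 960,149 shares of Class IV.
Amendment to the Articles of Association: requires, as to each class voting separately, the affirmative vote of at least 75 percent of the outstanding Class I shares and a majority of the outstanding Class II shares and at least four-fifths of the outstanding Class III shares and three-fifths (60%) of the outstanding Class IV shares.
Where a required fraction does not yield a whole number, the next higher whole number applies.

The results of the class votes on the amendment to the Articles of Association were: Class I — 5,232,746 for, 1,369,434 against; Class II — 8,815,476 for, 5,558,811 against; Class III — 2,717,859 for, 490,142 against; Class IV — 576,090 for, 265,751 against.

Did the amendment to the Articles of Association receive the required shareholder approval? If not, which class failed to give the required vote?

Not approved — the Class I shares did not give the required vote.

Class I: 3/4 of 6977664 = 5233248; 5,233,248 required, 5,232,746 in favor — not approved.
Class II: a majority of 17622059 is 8811030; 8,811,030 required, 8,815,476 in favor — approved.
Class III: 4/5 of 3397323 = 2717858.40, rounded up to 2717859; 2,717,859 required, 2,717,859 in favor — approved.
Class IV: 3/5 of 960149 = 576089.40, rounded up to 576090; 576,090 required, 576,090 in favor — approved.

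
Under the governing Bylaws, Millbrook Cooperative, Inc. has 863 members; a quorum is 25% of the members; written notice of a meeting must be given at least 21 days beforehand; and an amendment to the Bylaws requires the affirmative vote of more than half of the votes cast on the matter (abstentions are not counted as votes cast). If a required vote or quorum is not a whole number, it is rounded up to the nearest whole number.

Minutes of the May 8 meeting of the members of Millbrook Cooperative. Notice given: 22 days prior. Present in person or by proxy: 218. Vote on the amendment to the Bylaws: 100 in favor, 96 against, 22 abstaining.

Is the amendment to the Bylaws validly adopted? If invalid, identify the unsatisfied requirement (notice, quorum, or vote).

Valid — all requirements satisfied.

Notice: 22 days given; 21 required. Satisfied.
Quorum: 25% of 863 = 215.75, rounded up to 216; 218 present. Satisfied.
Vote: requires a majority of the votes cast (218 − 22 abstaining = 196); a majority of 196 is 99, so 99 needed; 100 in favor. Satisfied.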